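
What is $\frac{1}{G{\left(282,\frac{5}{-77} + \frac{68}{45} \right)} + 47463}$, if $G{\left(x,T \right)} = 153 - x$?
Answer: $\frac{1}{47334} \approx 2.1126 \cdot 10^{-5}$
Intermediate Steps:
$\frac{1}{G{\left(282,\frac{5}{-77} + \frac{68}{45} \right)} + 47463} = \frac{1}{\left(153 - 282\right) + 47463} = \frac{1}{-129 + 47463} = \frac{1}{47334}$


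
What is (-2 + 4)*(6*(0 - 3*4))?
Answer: -144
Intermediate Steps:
(-2 + 4)*(6*(0 - 3*4)) = 2*(6*(0 - 12)) = 2*(6*(-12)) = 2*(-72) = -144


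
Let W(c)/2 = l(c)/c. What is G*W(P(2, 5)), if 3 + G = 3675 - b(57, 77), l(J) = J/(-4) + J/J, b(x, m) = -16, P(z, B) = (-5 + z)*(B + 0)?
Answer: -35036/15 ≈ -2335.7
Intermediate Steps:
P(z, B) = B*(-5 + z) (P(z, B) = (-5 + z)*B = B*(-5 + z))
l(J) = 1 - J/4 (l(J) = J*(-¼) + 1 = -J/4 + 1 = 1 - J/4)
W(c) = 2*(1 - c/4)/c (W(c) = 2*((1 - c/4)/c) = 2*(1 - c/4)/c)
G = 3688 (G = -3 + (3675 - 1*(-16)) = -3 + (3675 + 16) = -3 + 3691 = 3688)
G*W(P(2, 5)) = 3688*((4 - 5*(-5 + 2))/(2*((5*(-5 + 2))))) = 3688*((4 - 5*(-3))/(2*((5*(-3))))) = 3688*((½)*(4 - 1*(-15))/(-15)) = 3688*((½)*(-1/15)*(4 + 15)) = 3688*((½)*(-1/15)*19) = 3688*(-19/30) = -35036/15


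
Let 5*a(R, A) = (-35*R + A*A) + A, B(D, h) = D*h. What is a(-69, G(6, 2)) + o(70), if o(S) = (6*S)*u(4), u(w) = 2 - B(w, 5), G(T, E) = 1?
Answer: -35383/5 ≈ -7076.6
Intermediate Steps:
u(w) = 2 - 5*w (u(w) = 2 - w*5 = 2 - 5*w)
a(R, A) = -7*R + A/5 + A**2/5 (a(R, A) = ((-35*R + A*A) + A)/5 = ((-35*R + A**2) + A)/5 = ((A**2 - 35*R) + A)/5 = (A + A**2 - 35*R)/5 = -7*R + A/5 + A**2/5)
o(S) = -108*S (o(S) = (6*S)*(2 - 5*4) = (6*S)*(2 - 20) = (6*S)*(-18) = -108*S)
a(-69, G(6, 2)) + o(70) = (-7*(-69) + (1/5)*1 + (1/5)*1**2) - 108*70 = (483 + 1/5 + (1/5)*1) - 7560 = (483 + 1/5 + 1/5) - 7560 = 2417/5 - 7560 = -35383/5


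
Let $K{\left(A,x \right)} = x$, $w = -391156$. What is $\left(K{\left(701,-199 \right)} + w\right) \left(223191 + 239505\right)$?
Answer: $-181078393080$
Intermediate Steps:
$\left(K{\left(701,-199 \right)} + w\right) \left(223191 + 239505\right) = \left(-199 - 391156\right) \left(223191 + 239505\right) = \left(-391355\right) 462696 = -181078393080$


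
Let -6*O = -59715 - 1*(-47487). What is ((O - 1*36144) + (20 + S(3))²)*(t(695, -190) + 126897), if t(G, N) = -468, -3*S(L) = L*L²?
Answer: -4296689565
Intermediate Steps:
S(L) = -L³/3 (S(L) = -L*L²/3 = -L³/3)
O = 2038 (O = -(-59715 - 1*(-47487))/6 = -(-59715 + 47487)/6 = -⅙*(-12228) = 2038)
((O - 1*36144) + (20 + S(3))²)*(t(695, -190) + 126897) = ((2038 - 1*36144) + (20 - ⅓*3³)²)*(-468 + 126897) = ((2038 - 36144) + (20 - ⅓*27)²)*126429 = (-34106 + (20 - 9)²)*126429 = (-34106 + 11²)*126429 = (-34106 + 121)*126429 = -33985*126429 = -4296689565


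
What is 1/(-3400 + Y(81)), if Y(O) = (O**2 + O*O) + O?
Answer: 1/9803 ≈ 0.00010201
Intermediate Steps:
Y(O) = O + 2*O**2 (Y(O) = (O**2 + O**2) + O = 2*O**2 + O = O + 2*O**2)
1/(-3400 + Y(81)) = 1/(-3400 + 81*(1 + 2*81)) = 1/(-3400 + 81*(1 + 162)) = 1/(-3400 + 81*163) = 1/(-3400 + 13203) = 1/9803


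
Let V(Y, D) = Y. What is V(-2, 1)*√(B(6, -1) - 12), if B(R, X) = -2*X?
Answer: -2*I*√10 ≈ -6.3246*I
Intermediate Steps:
V(-2, 1)*√(B(6, -1) - 12) = -2*√(-2*(-1) - 12) = -2*√(2 - 12) = -2*I*√10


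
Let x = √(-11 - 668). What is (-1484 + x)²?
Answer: (1484 - I*√679)² ≈ 2.2016e+6 - 77339.0*I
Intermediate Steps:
x = I*√679 (x = √(-679) = I*√679 ≈ 26.058*I)
(-1484 + x)² = (-1484 + I*√679)²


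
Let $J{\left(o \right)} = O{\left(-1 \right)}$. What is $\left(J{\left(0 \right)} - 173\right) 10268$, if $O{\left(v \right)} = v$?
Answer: $-1786632$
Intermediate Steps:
$J{\left(o \right)} = -1$
$\left(J{\left(0 \right)} - 173\right) 10268 = \left(-1 - 173\right) 10268 = \left(-174\right) 10268 = -1786632$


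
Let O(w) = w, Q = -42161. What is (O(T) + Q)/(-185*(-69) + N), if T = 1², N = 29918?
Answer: -42160/42683 ≈ -0.98775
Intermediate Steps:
T = 1
(O(T) + Q)/(-185*(-69) + N) = (1 - 42161)/(-185*(-69) + 29918) = -42160/(12765 + 29918) = -42160/42683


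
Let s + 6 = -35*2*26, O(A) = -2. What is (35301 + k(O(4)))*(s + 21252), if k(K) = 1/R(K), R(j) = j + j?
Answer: 1371504739/2 ≈ 6.8575e+8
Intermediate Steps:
R(j) = 2*j
s = -1826 (s = -6 - 35*2*26 = -6 - 70*26 = -6 - 1820 = -1826)
k(K) = 1/(2*K)
(35301 + k(O(4)))*(s + 21252) = (35301 + (½)/(-2))*(-1826 + 21252) = (35301 + (½)*(-½))*19426 = (35301 - ¼)*19426 = (141203/4)*19426 = 1371504739/2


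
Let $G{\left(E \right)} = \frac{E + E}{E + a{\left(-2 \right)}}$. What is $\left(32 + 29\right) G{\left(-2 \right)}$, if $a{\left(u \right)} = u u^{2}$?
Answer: $\frac{122}{5} \approx 24.4$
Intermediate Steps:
$a{\left(u \right)} = u^{3}$
$G{\left(E \right)} = \frac{2 E}{-8 + E}$ ($G{\left(E \right)} = \frac{E + E}{E + \left(-2\right)^{3}} = \frac{2 E}{E - 8} = \frac{2 E}{-8 + E}$)
$\left(32 + 29\right) G{\left(-2 \right)} = \left(32 + 29\right) 2 \left(-2\right) \frac{1}{-8 - 2} = 61 \cdot 2 \left(-2\right) \frac{1}{-10} = 61 \cdot 2 \left(-2\right) \left(- \frac{1}{10}\right) = 61 \cdot \frac{2}{5} = \frac{122}{5}$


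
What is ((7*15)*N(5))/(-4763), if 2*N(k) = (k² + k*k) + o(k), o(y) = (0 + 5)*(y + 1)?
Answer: -4200/4763 ≈ -0.88180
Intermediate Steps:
o(y) = 5 + 5*y (o(y) = 5*(1 + y) = 5 + 5*y)
N(k) = 5/2 + k² + 5*k/2 (N(k) = ((k² + k*k) + (5 + 5*k))/2 = ((k² + k²) + (5 + 5*k))/2 = (2*k² + (5 + 5*k))/2 = (5 + 2*k² + 5*k)/2 = 5/2 + k² + 5*k/2)
((7*15)*N(5))/(-4763) = ((7*15)*(5/2 + 5² + (5/2)*5))/(-4763) = (105*(5/2 + 25 + 25/2))*(-1/4763) = (105*40)*(-1/4763) = 4200*(-1/4763) = -4200/4763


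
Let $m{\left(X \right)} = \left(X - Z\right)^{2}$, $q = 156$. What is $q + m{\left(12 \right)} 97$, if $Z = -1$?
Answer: $16549$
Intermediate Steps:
$m{\left(X \right)} = \left(1 + X\right)^{2}$ ($m{\left(X \right)} = \left(X - -1\right)^{2} = \left(X + 1\right)^{2} = \left(1 + X\right)^{2}$)
$q + m{\left(12 \right)} 97 = 156 + \left(1 + 12\right)^{2} \cdot 97 = 156 + 13^{2} \cdot 97 = 156 + 169 \cdot 97 = 156 + 16393 = 16549$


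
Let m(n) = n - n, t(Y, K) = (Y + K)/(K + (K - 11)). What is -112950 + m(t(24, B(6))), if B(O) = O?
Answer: -112950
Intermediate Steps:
t(Y, K) = (K + Y)/(-11 + 2*K) (t(Y, K) = (K + Y)/(K + (-11 + K)) = (K + Y)/(-11 + 2*K))
m(n) = 0
-112950 + m(t(24, B(6))) = -112950 + 0 = -112950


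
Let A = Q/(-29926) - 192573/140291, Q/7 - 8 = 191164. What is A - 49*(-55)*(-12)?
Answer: -67984045153701/2099174233 ≈ -32386.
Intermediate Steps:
Q = 1338204 (Q = 56 + 7*191164 = 56 + 1338148 = 1338204)
A = -96750458481/2099174233 (A = 1338204/(-29926) - 192573/140291 = 1338204*(-1/29926) - 192573*1/140291 = -669102/14963 - 192573/140291 = -96750458481/2099174233 ≈ -46.090)
A - 49*(-55)*(-12) = -96750458481/2099174233 - 49*(-55)*(-12) = -96750458481/2099174233 + 2695*(-12) = -96750458481/2099174233 - 32340 = -67984045153701/2099174233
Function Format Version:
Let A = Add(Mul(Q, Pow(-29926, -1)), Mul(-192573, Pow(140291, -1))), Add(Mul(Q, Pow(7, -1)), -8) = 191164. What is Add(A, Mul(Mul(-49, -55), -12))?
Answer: Rational(-67984045153701, 2099174233) ≈ -32386.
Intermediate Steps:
Q = 1338204 (Q = Add(56, Mul(7, 191164)) = Add(56, 1338148) = 1338204)
A = Rational(-96750458481, 2099174233) (A = Add(Mul(1338204, Pow(-29926, -1)), Mul(-192573, Pow(140291, -1))) = Add(Mul(1338204, Rational(-1, 29926)), Mul(-192573, Rational(1, 140291))) = Add(Rational(-669102, 14963), Rational(-192573, 140291)) = Rational(-96750458481, 2099174233) ≈ -46.090)
Add(A, Mul(Mul(-49, -55), -12)) = Add(Rational(-96750458481, 2099174233), Mul(Mul(-49, -55), -12)) = Add(Rational(-96750458481, 2099174233), Mul(2695, -12)) = Add(Rational(-96750458481, 2099174233), -32340) = Rational(-67984045153701, 2099174233)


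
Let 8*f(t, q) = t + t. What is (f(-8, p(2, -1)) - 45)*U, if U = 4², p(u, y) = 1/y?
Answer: -752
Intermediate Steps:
U = 16
f(t, q) = t/4 (f(t, q) = (t + t)/8 = (2*t)/8 = t/4)
(f(-8, p(2, -1)) - 45)*U = ((¼)*(-8) - 45)*16 = (-2 - 45)*16 = -47*16 = -752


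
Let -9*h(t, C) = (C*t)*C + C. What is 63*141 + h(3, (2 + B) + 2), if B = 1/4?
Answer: 1278217/144 ≈ 8876.5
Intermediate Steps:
B = 1/4 ≈ 0.25000
h(t, C) = -C/9 - t*C**2/9 (h(t, C) = -((C*t)*C + C)/9 = -(t*C**2 + C)/9 = -(C + t*C**2)/9 = -C/9 - t*C**2/9)
63*141 + h(3, (2 + B) + 2) = 63*141 - ((2 + 1/4) + 2)*(1 + ((2 + 1/4) + 2)*3)/9 = 8883 - (9/4 + 2)*(1 + (9/4 + 2)*3)/9 = 8883 - 1/9*17/4*(1 + (17/4)*3) = 8883 - 1/9*17/4*(1 + 51/4) = 8883 - 1/9*17/4*55/4 = 8883 - 935/144 = 1278217/144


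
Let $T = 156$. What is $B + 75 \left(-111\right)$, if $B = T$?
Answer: $-8169$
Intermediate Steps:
$B = 156$
$B + 75 \left(-111\right) = 156 + 75 \left(-111\right) = 156 - 8325 = -8169$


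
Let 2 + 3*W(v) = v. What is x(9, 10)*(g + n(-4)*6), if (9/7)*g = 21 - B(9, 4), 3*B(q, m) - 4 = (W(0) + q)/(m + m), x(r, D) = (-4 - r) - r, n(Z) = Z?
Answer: 63965/324 ≈ 197.42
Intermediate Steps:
W(v) = -2/3 + v/3
x(r, D) = -4 - 2*r
B(q, m) = 4/3 + (-2/3 + q)/(6*m) (B(q, m) = 4/3 + (((-2/3 + (1/3)*0) + q)/(m + m))/3 = 4/3 + (((-2/3 + 0) + q)/((2*m)))/3 = 4/3 + ((-2/3 + q)*(1/(2*m)))/3 = 4/3 + ((-2/3 + q)/(2*m))/3 = 4/3 + (-2/3 + q)/(6*m))
g = 9737/648 (g = 7*(21 - (-2 + 3*9 + 24*4)/(18*4))/9 = 7*(21 - (-2 + 27 + 96)/(18*4))/9 = 7*(21 - 121/(18*4))/9 = 7*(21 - 1*121/72)/9 = 7*(21 - 121/72)/9 = (7/9)*(1391/72) = 9737/648 ≈ 15.026)
x(9, 10)*(g + n(-4)*6) = (-4 - 2*9)*(9737/648 - 4*6) = (-4 - 18)*(9737/648 - 24) = -22*(-5815/648) = 63965/324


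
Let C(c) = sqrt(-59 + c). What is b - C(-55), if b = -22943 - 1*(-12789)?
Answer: -10154 - I*sqrt(114) ≈ -10154.0 - 10.677*I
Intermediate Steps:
b = -10154 (b = -22943 + 12789 = -10154)
b - C(-55) = -10154 - sqrt(-59 - 55) = -10154 - sqrt(-114) = -10154 - I*sqrt(114)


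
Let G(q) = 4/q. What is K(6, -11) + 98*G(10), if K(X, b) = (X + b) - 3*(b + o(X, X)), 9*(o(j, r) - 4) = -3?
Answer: 281/5 ≈ 56.200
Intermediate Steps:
o(j, r) = 11/3 (o(j, r) = 4 + (⅑)*(-3) = 4 - ⅓ = 11/3)
K(X, b) = -11 + X - 2*b (K(X, b) = (X + b) - 3*(b + 11/3) = (X + b) - 3*(11/3 + b) = (X + b) + (-11 - 3*b) = -11 + X - 2*b)
K(6, -11) + 98*G(10) = (-11 + 6 - 2*(-11)) + 98*(4/10) = (-11 + 6 + 22) + 98*(4*(⅒)) = 17 + 98*(⅖) = 17 + 196/5 = 281/5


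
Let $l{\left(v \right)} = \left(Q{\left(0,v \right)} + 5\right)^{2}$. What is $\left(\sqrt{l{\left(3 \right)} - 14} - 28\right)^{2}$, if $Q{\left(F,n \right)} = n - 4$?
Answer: $\left(28 - \sqrt{2}\right)^{2} \approx 706.8$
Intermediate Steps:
$Q{\left(F,n \right)} = -4 + n$ ($Q{\left(F,n \right)} = n - 4 = -4 + n$)
$l{\left(v \right)} = \left(1 + v\right)^{2}$ ($l{\left(v \right)} = \left(\left(-4 + v\right) + 5\right)^{2} = \left(1 + v\right)^{2}$)
$\left(\sqrt{l{\left(3 \right)} - 14} - 28\right)^{2} = \left(\sqrt{\left(1 + 3\right)^{2} - 14} - 28\right)^{2} = \left(\sqrt{4^{2} - 14} - 28\right)^{2} = \left(\sqrt{16 - 14} - 28\right)^{2} = \left(\sqrt{2} - 28\right)^{2} = \left(-28 + \sqrt{2}\right)^{2}$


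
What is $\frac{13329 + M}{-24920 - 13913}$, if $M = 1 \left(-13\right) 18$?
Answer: $- \frac{13095}{38833} \approx -0.33721$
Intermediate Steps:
$M = -234$ ($M = \left(-13\right) 18 = -234$)
$\frac{13329 + M}{-24920 - 13913} = \frac{13329 - 234}{-24920 - 13913} = \frac{13095}{-38833} = 13095 \left(- \frac{1}{38833}\right) = - \frac{13095}{38833}$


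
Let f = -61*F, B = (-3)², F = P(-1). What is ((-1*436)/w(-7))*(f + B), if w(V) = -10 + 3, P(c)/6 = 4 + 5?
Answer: -1432260/7 ≈ -2.0461e+5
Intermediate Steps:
P(c) = 54 (P(c) = 6*(4 + 5) = 6*9 = 54)
F = 54
B = 9
w(V) = -7
f = -3294 (f = -61*54 = -3294)
((-1*436)/w(-7))*(f + B) = (-1*436/(-7))*(-3294 + 9) = -436*(-⅐)*(-3285) = (436/7)*(-3285) = -1432260/7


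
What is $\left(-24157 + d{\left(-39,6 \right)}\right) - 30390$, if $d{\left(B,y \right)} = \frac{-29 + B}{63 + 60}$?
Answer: $- \frac{6709349}{123} \approx -54548.0$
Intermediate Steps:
$d{\left(B,y \right)} = - \frac{29}{123} + \frac{B}{123}$ ($d{\left(B,y \right)} = \frac{-29 + B}{123} = \left(-29 + B\right) \frac{1}{123} = - \frac{29}{123} + \frac{B}{123}$)
$\left(-24157 + d{\left(-39,6 \right)}\right) - 30390 = \left(-24157 + \left(- \frac{29}{123} + \frac{1}{123} \left(-39\right)\right)\right) - 30390 = \left(-24157 - \frac{68}{123}\right) - 30390 = - \frac{2971379}{123} - 30390 = - \frac{6709349}{123}$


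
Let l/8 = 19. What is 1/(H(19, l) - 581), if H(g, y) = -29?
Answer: -1/610 ≈ -0.0016393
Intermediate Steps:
l = 152 (l = 8*19 = 152)
1/(H(19, l) - 581) = 1/(-29 - 581) = 1/(-610) = -1/610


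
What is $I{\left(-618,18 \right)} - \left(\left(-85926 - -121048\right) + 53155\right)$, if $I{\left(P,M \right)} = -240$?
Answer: $-88517$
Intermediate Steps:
$I{\left(-618,18 \right)} - \left(\left(-85926 - -121048\right) + 53155\right) = -240 - \left(\left(-85926 - -121048\right) + 53155\right) = -240 - \left(\left(-85926 + 121048\right) + 53155\right) = -240 - \left(35122 + 53155\right) = -240 - 88277 = -88517$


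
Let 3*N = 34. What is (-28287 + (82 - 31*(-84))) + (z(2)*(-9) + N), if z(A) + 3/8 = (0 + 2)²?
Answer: -614935/24 ≈ -25622.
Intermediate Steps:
N = 34/3 (N = (⅓)*34 = 34/3 ≈ 11.333)
z(A) = 29/8 (z(A) = -3/8 + (0 + 2)² = -3/8 + 2² = -3/8 + 4 = 29/8)
(-28287 + (82 - 31*(-84))) + (z(2)*(-9) + N) = (-28287 + (82 - 31*(-84))) + ((29/8)*(-9) + 34/3) = (-28287 + (82 + 2604)) + (-261/8 + 34/3) = (-28287 + 2686) - 511/24 = -25601 - 511/24 = -614935/24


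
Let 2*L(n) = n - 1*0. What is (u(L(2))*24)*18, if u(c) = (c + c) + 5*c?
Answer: 3024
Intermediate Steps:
L(n) = n/2 (L(n) = (n - 1*0)/2 = (n + 0)/2 = n/2)
u(c) = 7*c (u(c) = 2*c + 5*c = 7*c)
(u(L(2))*24)*18 = ((7*((½)*2))*24)*18 = ((7*1)*24)*18 = (7*24)*18 = 168*18 = 3024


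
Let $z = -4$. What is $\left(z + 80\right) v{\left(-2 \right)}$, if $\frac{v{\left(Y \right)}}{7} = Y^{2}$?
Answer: $2128$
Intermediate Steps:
$v{\left(Y \right)} = 7 Y^{2}$
$\left(z + 80\right) v{\left(-2 \right)} = \left(-4 + 80\right) 7 \left(-2\right)^{2} = 76 \cdot 7 \cdot 4 = 76 \cdot 28 = 2128$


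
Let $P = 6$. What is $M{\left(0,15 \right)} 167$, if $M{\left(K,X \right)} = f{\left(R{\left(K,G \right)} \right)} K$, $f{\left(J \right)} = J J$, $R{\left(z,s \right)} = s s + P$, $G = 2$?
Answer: $0$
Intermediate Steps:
$R{\left(z,s \right)} = 6 + s^{2}$ ($R{\left(z,s \right)} = s s + 6 = s^{2} + 6 = 6 + s^{2}$)
$f{\left(J \right)} = J^{2}$
$M{\left(K,X \right)} = 100 K$ ($M{\left(K,X \right)} = \left(6 + 2^{2}\right)^{2} K = \left(6 + 4\right)^{2} K = 10^{2} K = 100 K$)
$M{\left(0,15 \right)} 167 = 100 \cdot 0 \cdot 167 = 0 \cdot 167 = 0$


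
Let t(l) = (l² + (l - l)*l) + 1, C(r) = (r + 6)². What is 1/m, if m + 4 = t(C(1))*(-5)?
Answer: -1/12014 ≈ -8.3236e-5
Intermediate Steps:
C(r) = (6 + r)²
t(l) = 1 + l² (t(l) = (l² + 0*l) + 1 = (l² + 0) + 1 = l² + 1 = 1 + l²)
m = -12014 (m = -4 + (1 + ((6 + 1)²)²)*(-5) = -4 + (1 + (7²)²)*(-5) = -4 + (1 + 49²)*(-5) = -4 + (1 + 2401)*(-5) = -4 + 2402*(-5) = -4 - 12010 = -12014)
1/m = 1/(-12014) = -1/12014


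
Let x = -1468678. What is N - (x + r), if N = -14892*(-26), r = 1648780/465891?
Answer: 864631481390/465891 ≈ 1.8559e+6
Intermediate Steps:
r = 1648780/465891 (r = 1648780*(1/465891) = 1648780/465891 ≈ 3.5390)
N = 387192
N - (x + r) = 387192 - (-1468678 + 1648780/465891) = 387192 - 1*(-684242213318/465891) = 387192 + 684242213318/465891 = 864631481390/465891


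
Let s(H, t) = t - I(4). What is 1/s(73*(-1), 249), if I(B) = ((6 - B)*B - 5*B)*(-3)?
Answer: 1/213 ≈ 0.0046948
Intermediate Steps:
I(B) = 15*B - 3*B*(6 - B) (I(B) = (B*(6 - B) - 5*B)*(-3) = (-5*B + B*(6 - B))*(-3) = 15*B - 3*B*(6 - B))
s(H, t) = -36 + t (s(H, t) = t - 3*4*(-1 + 4) = t - 3*4*3 = t - 1*36 = t - 36 = -36 + t)
1/s(73*(-1), 249) = 1/(-36 + 249) = 1/213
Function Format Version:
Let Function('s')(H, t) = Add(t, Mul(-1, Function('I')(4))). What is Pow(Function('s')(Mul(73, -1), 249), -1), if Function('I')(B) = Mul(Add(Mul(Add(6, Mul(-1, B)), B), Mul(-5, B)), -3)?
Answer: Rational(1, 213) ≈ 0.0046948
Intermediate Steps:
Function('I')(B) = Add(Mul(15, B), Mul(-3, B, Add(6, Mul(-1, B)))) (Function('I')(B) = Mul(Add(Mul(B, Add(6, Mul(-1, B))), Mul(-5, B)), -3) = Mul(Add(Mul(-5, B), Mul(B, Add(6, Mul(-1, B)))), -3) = Add(Mul(15, B), Mul(-3, B, Add(6, Mul(-1, B)))))
Function('s')(H, t) = Add(-36, t) (Function('s')(H, t) = Add(t, Mul(-1, Mul(3, 4, Add(-1, 4)))) = Add(t, Mul(-1, Mul(3, 4, 3))) = Add(t, Mul(-1, 36)) = Add(t, -36) = Add(-36, t))
Pow(Function('s')(Mul(73, -1), 249), -1) = Pow(Add(-36, 249), -1) = Pow(213, -1) = Rational(1, 213)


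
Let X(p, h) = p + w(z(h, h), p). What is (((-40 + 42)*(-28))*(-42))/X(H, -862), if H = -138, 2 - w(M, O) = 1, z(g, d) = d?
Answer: -2352/137 ≈ -17.168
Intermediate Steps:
w(M, O) = 1 (w(M, O) = 2 - 1*1 = 2 - 1 = 1)
X(p, h) = 1 + p (X(p, h) = p + 1 = 1 + p)
(((-40 + 42)*(-28))*(-42))/X(H, -862) = (((-40 + 42)*(-28))*(-42))/(1 - 138) = ((2*(-28))*(-42))/(-137) = -56*(-42)*(-1/137) = 2352*(-1/137) = -2352/137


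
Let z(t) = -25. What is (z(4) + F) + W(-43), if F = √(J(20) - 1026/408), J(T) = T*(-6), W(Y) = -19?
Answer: -44 + I*√141627/34 ≈ -44.0 + 11.069*I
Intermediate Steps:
J(T) = -6*T
F = I*√141627/34 (F = √(-6*20 - 1026/408) = √(-120 - 1026*1/408) = √(-120 - 171/68) = √(-8331/68) = I*√141627/34 ≈ 11.069*I)
(z(4) + F) + W(-43) = (-25 + I*√141627/34) - 19 = -44 + I*√141627/34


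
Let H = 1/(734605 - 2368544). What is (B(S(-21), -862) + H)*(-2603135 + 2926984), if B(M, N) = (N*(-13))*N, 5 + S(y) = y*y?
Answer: -5111357802307785541/1633939 ≈ -3.1282e+12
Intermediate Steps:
H = -1/1633939 (H = 1/(-1633939) = -1/1633939 ≈ -6.1202e-7)
S(y) = -5 + y² (S(y) = -5 + y*y = -5 + y²)
B(M, N) = -13*N² (B(M, N) = (-13*N)*N = -13*N²)
(B(S(-21), -862) + H)*(-2603135 + 2926984) = (-13*(-862)² - 1/1633939)*(-2603135 + 2926984) = (-13*743044 - 1/1633939)*323849 = (-9659572 - 1/1633939)*323849 = -15783151414109/1633939*323849 = -5111357802307785541/1633939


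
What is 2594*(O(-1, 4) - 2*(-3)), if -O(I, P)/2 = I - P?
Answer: 41504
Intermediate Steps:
O(I, P) = -2*I + 2*P (O(I, P) = -2*(I - P) = -2*I + 2*P)
2594*(O(-1, 4) - 2*(-3)) = 2594*((-2*(-1) + 2*4) - 2*(-3)) = 2594*((2 + 8) + 6) = 2594*(10 + 6) = 2594*16 = 41504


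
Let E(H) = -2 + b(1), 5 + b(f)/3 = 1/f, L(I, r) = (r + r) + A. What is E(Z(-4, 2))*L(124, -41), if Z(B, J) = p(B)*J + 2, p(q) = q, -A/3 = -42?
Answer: -616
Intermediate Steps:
A = 126 (A = -3*(-42) = 126)
Z(B, J) = 2 + B*J (Z(B, J) = B*J + 2 = 2 + B*J)
L(I, r) = 126 + 2*r (L(I, r) = (r + r) + 126 = 2*r + 126 = 126 + 2*r)
b(f) = -15 + 3/f
E(H) = -14 (E(H) = -2 + (-15 + 3/1) = -2 + (-15 + 3*1) = -2 + (-15 + 3) = -2 - 12 = -14)
E(Z(-4, 2))*L(124, -41) = -14*(126 + 2*(-41)) = -14*(126 - 82) = -14*44 = -616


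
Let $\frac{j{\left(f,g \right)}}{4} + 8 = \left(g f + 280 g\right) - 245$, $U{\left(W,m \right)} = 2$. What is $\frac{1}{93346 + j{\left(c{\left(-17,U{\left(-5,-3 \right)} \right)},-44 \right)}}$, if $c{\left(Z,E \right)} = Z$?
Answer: $\frac{1}{46046} \approx 2.1717 \cdot 10^{-5}$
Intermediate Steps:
$j{\left(f,g \right)} = -1012 + 1120 g + 4 f g$ ($j{\left(f,g \right)} = -32 + 4 \left(\left(g f + 280 g\right) - 245\right) = -32 + 4 \left(\left(f g + 280 g\right) - 245\right) = -32 + 4 \left(\left(280 g + f g\right) - 245\right) = -32 + 4 \left(-245 + 280 g + f g\right) = -32 + \left(-980 + 1120 g + 4 f g\right) = -1012 + 1120 g + 4 f g$)
$\frac{1}{93346 + j{\left(c{\left(-17,U{\left(-5,-3 \right)} \right)},-44 \right)}} = \frac{1}{93346 + \left(-1012 + 1120 \left(-44\right) + 4 \left(-17\right) \left(-44\right)\right)} = \frac{1}{93346 - 47300} = \frac{1}{46046}$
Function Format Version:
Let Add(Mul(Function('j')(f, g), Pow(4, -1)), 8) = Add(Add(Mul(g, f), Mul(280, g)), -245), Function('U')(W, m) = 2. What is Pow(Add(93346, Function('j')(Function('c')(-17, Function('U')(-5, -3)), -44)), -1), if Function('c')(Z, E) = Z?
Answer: Rational(1, 46046) ≈ 2.1717e-5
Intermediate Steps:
Function('j')(f, g) = Add(-1012, Mul(1120, g), Mul(4, f, g)) (Function('j')(f, g) = Add(-32, Mul(4, Add(Add(Mul(g, f), Mul(280, g)), -245))) = Add(-32, Mul(4, Add(Add(Mul(f, g), Mul(280, g)), -245))) = Add(-32, Mul(4, Add(Add(Mul(280, g), Mul(f, g)), -245))) = Add(-32, Mul(4, Add(-245, Mul(280, g), Mul(f, g)))) = Add(-32, Add(-980, Mul(1120, g), Mul(4, f, g))) = Add(-1012, Mul(1120, g), Mul(4, f, g)))
Pow(Add(93346, Function('j')(Function('c')(-17, Function('U')(-5, -3)), -44)), -1) = Pow(Add(93346, Add(-1012, Mul(1120, -44), Mul(4, -17, -44))), -1) = Pow(Add(93346, Add(-1012, -49280, 2992)), -1) = Pow(Add(93346, -47300), -1) = Pow(46046, -1) = Rational(1, 46046)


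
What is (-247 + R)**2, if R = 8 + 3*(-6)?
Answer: 66049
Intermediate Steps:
R = -10 (R = 8 - 18 = -10)
(-247 + R)**2 = (-247 - 10)**2 = (-257)**2 = 66049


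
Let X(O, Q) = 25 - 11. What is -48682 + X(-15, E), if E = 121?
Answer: -48668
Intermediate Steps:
X(O, Q) = 14
-48682 + X(-15, E) = -48682 + 14 = -48668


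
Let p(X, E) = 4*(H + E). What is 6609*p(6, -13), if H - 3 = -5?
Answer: -396540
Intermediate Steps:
H = -2 (H = 3 - 5 = -2)
p(X, E) = -8 + 4*E (p(X, E) = 4*(-2 + E) = -8 + 4*E)
6609*p(6, -13) = 6609*(-8 + 4*(-13)) = 6609*(-8 - 52) = 6609*(-60) = -396540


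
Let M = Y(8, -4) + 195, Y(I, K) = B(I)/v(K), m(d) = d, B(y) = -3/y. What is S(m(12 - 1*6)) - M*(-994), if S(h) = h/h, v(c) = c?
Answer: 3102787/16 ≈ 1.9392e+5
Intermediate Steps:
Y(I, K) = -3/(I*K) (Y(I, K) = (-3/I)/K = -3/(I*K))
M = 6243/32 (M = -3/(8*(-4)) + 195 = -3*1/8*(-1/4) + 195 = 3/32 + 195 = 6243/32 ≈ 195.09)
S(h) = 1
S(m(12 - 1*6)) - M*(-994) = 1 - 6243*(-994)/32 = 1 - 1*(-3102771/16) = 1 + 3102771/16 = 3102787/16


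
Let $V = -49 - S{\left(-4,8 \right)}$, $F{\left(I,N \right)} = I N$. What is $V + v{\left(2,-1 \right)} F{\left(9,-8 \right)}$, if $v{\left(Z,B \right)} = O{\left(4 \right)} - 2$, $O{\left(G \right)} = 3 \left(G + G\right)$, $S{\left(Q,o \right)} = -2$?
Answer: $-1631$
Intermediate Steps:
$O{\left(G \right)} = 6 G$ ($O{\left(G \right)} = 3 \cdot 2 G = 6 G$)
$V = -47$ ($V = -49 - -2 = -49 + 2 = -47$)
$v{\left(Z,B \right)} = 22$ ($v{\left(Z,B \right)} = 6 \cdot 4 - 2 = 24 - 2 = 22$)
$V + v{\left(2,-1 \right)} F{\left(9,-8 \right)} = -47 + 22 \cdot 9 \left(-8\right) = -47 + 22 \left(-72\right) = -47 - 1584 = -1631$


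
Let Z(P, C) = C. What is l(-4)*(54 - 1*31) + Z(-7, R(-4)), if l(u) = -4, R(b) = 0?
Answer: -92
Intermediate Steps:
l(-4)*(54 - 1*31) + Z(-7, R(-4)) = -4*(54 - 1*31) + 0 = -4*(54 - 31) + 0 = -4*23 + 0 = -92 + 0 = -92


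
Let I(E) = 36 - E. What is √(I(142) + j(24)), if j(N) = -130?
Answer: 2*I*√59 ≈ 15.362*I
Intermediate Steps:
√(I(142) + j(24)) = √((36 - 1*142) - 130) = √((36 - 142) - 130) = √(-106 - 130) = √(-236) = 2*I*√59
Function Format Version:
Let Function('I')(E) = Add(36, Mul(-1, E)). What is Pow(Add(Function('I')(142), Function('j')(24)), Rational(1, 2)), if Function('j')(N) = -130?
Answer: Mul(2, I, Pow(59, Rational(1, 2))) ≈ Mul(15.362, I)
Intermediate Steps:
Pow(Add(Function('I')(142), Function('j')(24)), Rational(1, 2)) = Pow(Add(Add(36, Mul(-1, 142)), -130), Rational(1, 2)) = Pow(Add(Add(36, -142), -130), Rational(1, 2)) = Pow(Add(-106, -130), Rational(1, 2)) = Pow(-236, Rational(1, 2)) = Mul(2, I, Pow(59, Rational(1, 2)))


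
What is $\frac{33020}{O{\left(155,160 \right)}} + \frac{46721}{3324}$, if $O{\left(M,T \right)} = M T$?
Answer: $\frac{15855491}{1030440} \approx 15.387$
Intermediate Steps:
$\frac{33020}{O{\left(155,160 \right)}} + \frac{46721}{3324} = \frac{33020}{155 \cdot 160} + \frac{46721}{3324} = \frac{33020}{24800} + 46721 \cdot \frac{1}{3324} = 33020 \cdot \frac{1}{24800} + \frac{46721}{3324} = \frac{1651}{1240} + \frac{46721}{3324} = \frac{15855491}{1030440}$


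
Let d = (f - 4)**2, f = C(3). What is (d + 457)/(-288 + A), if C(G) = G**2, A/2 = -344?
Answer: -241/488 ≈ -0.49385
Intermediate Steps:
A = -688 (A = 2*(-344) = -688)
f = 9 (f = 3**2 = 9)
d = 25 (d = (9 - 4)**2 = 5**2 = 25)
(d + 457)/(-288 + A) = (25 + 457)/(-288 - 688) = 482/(-976) = 482*(-1/976) = -241/488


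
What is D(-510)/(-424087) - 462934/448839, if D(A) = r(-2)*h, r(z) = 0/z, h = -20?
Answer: -462934/448839 ≈ -1.0314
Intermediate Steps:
r(z) = 0
D(A) = 0 (D(A) = 0*(-20) = 0)
D(-510)/(-424087) - 462934/448839 = 0/(-424087) - 462934/448839 = 0*(-1/424087) - 462934*1/448839 = 0 - 462934/448839 = -462934/448839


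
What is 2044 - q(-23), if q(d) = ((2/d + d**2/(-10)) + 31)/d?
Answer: 10807703/5290 ≈ 2043.0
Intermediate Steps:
q(d) = (31 + 2/d - d**2/10)/d (q(d) = ((2/d + d**2*(-1/10)) + 31)/d = ((2/d - d**2/10) + 31)/d = (31 + 2/d - d**2/10)/d)
2044 - q(-23) = 2044 - (2/(-23)**2 + 31/(-23) - 1/10*(-23)) = 2044 - (2*(1/529) + 31*(-1/23) + 23/10) = 2044 - (2/529 - 31/23 + 23/10) = 2044 - 1*5057/5290 = 2044 - 5057/5290 = 10807703/5290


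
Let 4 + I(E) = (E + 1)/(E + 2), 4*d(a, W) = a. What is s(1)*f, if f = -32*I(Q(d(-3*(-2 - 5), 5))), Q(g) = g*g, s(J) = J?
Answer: 45920/473 ≈ 97.082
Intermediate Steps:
d(a, W) = a/4
Q(g) = g**2
I(E) = -4 + (1 + E)/(2 + E) (I(E) = -4 + (E + 1)/(E + 2) = -4 + (1 + E)/(2 + E))
f = 45920/473 (f = -32*(-7 - 3*9*(-2 - 5)**2/16)/(2 + ((-3*(-2 - 5))/4)**2) = -32*(-7 - 3*((-3*(-7))/4)**2)/(2 + ((-3*(-7))/4)**2) = -32*(-7 - 3*((1/4)*21)**2)/(2 + ((1/4)*21)**2) = -32*(-7 - 3*(21/4)**2)/(2 + (21/4)**2) = -32*(-7 - 3*441/16)/(2 + 441/16) = -32*(-7 - 1323/16)/473/16 = -512*(-1435)/(473*16) = -32*(-1435/473) = 45920/473 ≈ 97.082)
s(1)*f = 1*(45920/473) = 45920/473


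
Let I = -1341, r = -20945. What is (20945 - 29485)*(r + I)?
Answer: 190322440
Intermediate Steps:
(20945 - 29485)*(r + I) = (20945 - 29485)*(-20945 - 1341) = -8540*(-22286) = 190322440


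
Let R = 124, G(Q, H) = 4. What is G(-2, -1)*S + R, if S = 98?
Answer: 516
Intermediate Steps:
G(-2, -1)*S + R = 4*98 + 124 = 392 + 124 = 516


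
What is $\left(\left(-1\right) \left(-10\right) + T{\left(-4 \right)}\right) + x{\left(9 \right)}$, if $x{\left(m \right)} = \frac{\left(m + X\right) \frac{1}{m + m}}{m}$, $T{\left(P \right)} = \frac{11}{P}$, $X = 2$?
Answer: $\frac{2371}{324} \approx 7.3179$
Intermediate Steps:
$x{\left(m \right)} = \frac{2 + m}{2 m^{2}}$ ($x{\left(m \right)} = \frac{\left(m + 2\right) \frac{1}{m + m}}{m} = \frac{\left(2 + m\right) \frac{1}{2 m}}{m} = \frac{\frac{1}{2} \frac{1}{m} \left(2 + m\right)}{m} = \frac{2 + m}{2 m^{2}}$)
$\left(\left(-1\right) \left(-10\right) + T{\left(-4 \right)}\right) + x{\left(9 \right)} = \left(\left(-1\right) \left(-10\right) + \frac{11}{-4}\right) + \frac{2 + 9}{2 \cdot 81} = \left(10 + 11 \left(- \frac{1}{4}\right)\right) + \frac{1}{2} \cdot \frac{1}{81} \cdot 11 = \left(10 - \frac{11}{4}\right) + \frac{11}{162} = \frac{29}{4} + \frac{11}{162} = \frac{2371}{324}$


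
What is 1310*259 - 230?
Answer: 339060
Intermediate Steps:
1310*259 - 230 = 339290 - 230 = 339060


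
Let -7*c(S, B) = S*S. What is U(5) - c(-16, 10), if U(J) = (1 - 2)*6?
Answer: 214/7 ≈ 30.571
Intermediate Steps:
c(S, B) = -S**2/7 (c(S, B) = -S*S/7 = -S**2/7)
U(J) = -6 (U(J) = -1*6 = -6)
U(5) - c(-16, 10) = -6 - (-1)*(-16)**2/7 = -6 - (-1)*256/7 = -6 - 1*(-256/7) = -6 + 256/7 = 214/7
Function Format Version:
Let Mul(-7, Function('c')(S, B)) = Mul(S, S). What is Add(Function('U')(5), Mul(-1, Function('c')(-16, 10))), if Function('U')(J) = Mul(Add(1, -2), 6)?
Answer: Rational(214, 7) ≈ 30.571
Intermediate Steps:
Function('c')(S, B) = Mul(Rational(-1, 7), Pow(S, 2)) (Function('c')(S, B) = Mul(Rational(-1, 7), Mul(S, S)) = Mul(Rational(-1, 7), Pow(S, 2)))
Function('U')(J) = -6 (Function('U')(J) = Mul(-1, 6) = -6)
Add(Function('U')(5), Mul(-1, Function('c')(-16, 10))) = Add(-6, Mul(-1, Mul(Rational(-1, 7), Pow(-16, 2)))) = Add(-6, Mul(-1, Mul(Rational(-1, 7), 256))) = Add(-6, Mul(-1, Rational(-256, 7))) = Add(-6, Rational(256, 7)) = Rational(214, 7)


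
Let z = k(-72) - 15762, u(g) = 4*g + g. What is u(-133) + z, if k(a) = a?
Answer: -16499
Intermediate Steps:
u(g) = 5*g
z = -15834 (z = -72 - 15762 = -15834)
u(-133) + z = 5*(-133) - 15834 = -665 - 15834 = -16499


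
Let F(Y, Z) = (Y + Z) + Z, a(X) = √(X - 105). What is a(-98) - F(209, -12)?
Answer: -185 + I*√203 ≈ -185.0 + 14.248*I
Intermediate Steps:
a(X) = √(-105 + X)
F(Y, Z) = Y + 2*Z
a(-98) - F(209, -12) = √(-105 - 98) - (209 + 2*(-12)) = √(-203) - (209 - 24) = I*√203 - 1*185 = I*√203 - 185 = -185 + I*√203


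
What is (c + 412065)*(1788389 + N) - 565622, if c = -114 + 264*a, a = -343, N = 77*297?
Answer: 582135944320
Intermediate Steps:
N = 22869
c = -90666 (c = -114 + 264*(-343) = -114 - 90552 = -90666)
(c + 412065)*(1788389 + N) - 565622 = (-90666 + 412065)*(1788389 + 22869) - 565622 = 321399*1811258 - 565622 = 582136509942 - 565622 = 582135944320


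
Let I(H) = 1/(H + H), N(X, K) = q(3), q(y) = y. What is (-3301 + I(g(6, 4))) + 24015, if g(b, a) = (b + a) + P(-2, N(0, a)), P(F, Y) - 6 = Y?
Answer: 787133/38 ≈ 20714.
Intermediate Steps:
N(X, K) = 3
P(F, Y) = 6 + Y
g(b, a) = 9 + a + b (g(b, a) = (b + a) + (6 + 3) = (a + b) + 9 = 9 + a + b)
I(H) = 1/(2*H)
(-3301 + I(g(6, 4))) + 24015 = (-3301 + 1/(2*(9 + 4 + 6))) + 24015 = (-3301 + (½)/19) + 24015 = (-3301 + (½)*(1/19)) + 24015 = (-3301 + 1/38) + 24015 = -125437/38 + 24015 = 787133/38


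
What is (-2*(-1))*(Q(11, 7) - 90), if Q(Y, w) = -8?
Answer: -196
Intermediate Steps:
(-2*(-1))*(Q(11, 7) - 90) = (-2*(-1))*(-8 - 90) = 2*(-98) = -196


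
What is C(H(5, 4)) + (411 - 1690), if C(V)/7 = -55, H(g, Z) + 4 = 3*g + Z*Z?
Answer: -1664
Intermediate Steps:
H(g, Z) = -4 + Z² + 3*g (H(g, Z) = -4 + (3*g + Z*Z) = -4 + (3*g + Z²) = -4 + (Z² + 3*g) = -4 + Z² + 3*g)
C(V) = -385 (C(V) = 7*(-55) = -385)
C(H(5, 4)) + (411 - 1690) = -385 + (411 - 1690) = -385 - 1279 = -1664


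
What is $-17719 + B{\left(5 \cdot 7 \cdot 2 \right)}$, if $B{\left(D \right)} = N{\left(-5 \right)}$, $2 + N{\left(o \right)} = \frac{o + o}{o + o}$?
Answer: $-17720$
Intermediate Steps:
$N{\left(o \right)} = -1$ ($N{\left(o \right)} = -2 + \frac{o + o}{o + o} = -2 + \frac{2 o}{2 o} = -2 + 2 o \frac{1}{2 o} = -2 + 1 = -1$)
$B{\left(D \right)} = -1$
$-17719 + B{\left(5 \cdot 7 \cdot 2 \right)} = -17719 - 1 = -17720$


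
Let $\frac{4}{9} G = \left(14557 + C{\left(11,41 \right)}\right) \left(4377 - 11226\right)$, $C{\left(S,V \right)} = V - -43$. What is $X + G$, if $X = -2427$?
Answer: $- \frac{902495589}{4} \approx -2.2562 \cdot 10^{8}$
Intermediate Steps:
$C{\left(S,V \right)} = 43 + V$ ($C{\left(S,V \right)} = V + 43 = 43 + V$)
$G = - \frac{902485881}{4}$ ($G = \frac{9 \left(14557 + \left(43 + 41\right)\right) \left(4377 - 11226\right)}{4} = \frac{9 \left(14557 + 84\right) \left(-6849\right)}{4} = \frac{9 \cdot 14641 \left(-6849\right)}{4} = \frac{9}{4} \left(-100276209\right) = - \frac{902485881}{4} \approx -2.2562 \cdot 10^{8}$)
$X + G = -2427 - \frac{902485881}{4} = - \frac{902495589}{4}$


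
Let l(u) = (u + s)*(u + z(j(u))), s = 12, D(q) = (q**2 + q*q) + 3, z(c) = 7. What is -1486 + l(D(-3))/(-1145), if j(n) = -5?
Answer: -1702394/1145 ≈ -1486.8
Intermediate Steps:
D(q) = 3 + 2*q**2 (D(q) = (q**2 + q**2) + 3 = 2*q**2 + 3 = 3 + 2*q**2)
l(u) = (7 + u)*(12 + u) (l(u) = (u + 12)*(u + 7) = (12 + u)*(7 + u) = (7 + u)*(12 + u))
-1486 + l(D(-3))/(-1145) = -1486 + (84 + (3 + 2*(-3)**2)**2 + 19*(3 + 2*(-3)**2))/(-1145) = -1486 - (84 + (3 + 2*9)**2 + 19*(3 + 2*9))/1145 = -1486 - (84 + (3 + 18)**2 + 19*(3 + 18))/1145 = -1486 - (84 + 21**2 + 19*21)/1145 = -1486 - (84 + 441 + 399)/1145 = -1486 - 1/1145*924 = -1486 - 924/1145 = -1702394/1145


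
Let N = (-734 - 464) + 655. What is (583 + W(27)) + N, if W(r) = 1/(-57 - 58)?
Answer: 4599/115 ≈ 39.991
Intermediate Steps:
W(r) = -1/115 (W(r) = 1/(-115) = -1/115)
N = -543 (N = -1198 + 655 = -543)
(583 + W(27)) + N = (583 - 1/115) - 543 = 67044/115 - 543 = 4599/115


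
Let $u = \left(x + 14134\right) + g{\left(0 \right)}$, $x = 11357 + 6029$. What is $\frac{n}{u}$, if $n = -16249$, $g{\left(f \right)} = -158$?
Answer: $- \frac{16249}{31362} \approx -0.51811$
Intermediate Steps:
$x = 17386$
$u = 31362$ ($u = \left(17386 + 14134\right) - 158 = 31520 - 158 = 31362$)
$\frac{n}{u} = - \frac{16249}{31362}$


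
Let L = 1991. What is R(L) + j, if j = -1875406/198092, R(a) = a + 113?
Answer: 207455081/99046 ≈ 2094.5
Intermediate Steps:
R(a) = 113 + a
j = -937703/99046 (j = -1875406*1/198092 = -937703/99046 ≈ -9.4673)
R(L) + j = (113 + 1991) - 937703/99046 = 2104 - 937703/99046 = 207455081/99046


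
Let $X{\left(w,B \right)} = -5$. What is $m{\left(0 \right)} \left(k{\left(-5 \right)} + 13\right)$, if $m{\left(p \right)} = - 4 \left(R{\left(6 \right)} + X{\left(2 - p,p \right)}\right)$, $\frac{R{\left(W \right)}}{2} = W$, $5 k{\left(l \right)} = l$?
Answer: $-336$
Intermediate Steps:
$k{\left(l \right)} = \frac{l}{5}$
$R{\left(W \right)} = 2 W$
$m{\left(p \right)} = -28$ ($m{\left(p \right)} = - 4 \left(2 \cdot 6 - 5\right) = - 4 \left(12 - 5\right) = \left(-4\right) 7 = -28$)
$m{\left(0 \right)} \left(k{\left(-5 \right)} + 13\right) = - 28 \left(\frac{1}{5} \left(-5\right) + 13\right) = - 28 \left(-1 + 13\right) = \left(-28\right) 12 = -336$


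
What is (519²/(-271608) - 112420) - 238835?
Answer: -31801312467/90536 ≈ -3.5126e+5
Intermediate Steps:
(519²/(-271608) - 112420) - 238835 = (269361*(-1/271608) - 112420) - 238835 = (-89787/90536 - 112420) - 238835 = -10178146907/90536 - 238835 = -31801312467/90536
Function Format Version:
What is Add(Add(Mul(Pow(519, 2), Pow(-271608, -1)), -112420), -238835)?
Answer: Rational(-31801312467, 90536) ≈ -3.5126e+5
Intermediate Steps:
Add(Add(Mul(Pow(519, 2), Pow(-271608, -1)), -112420), -238835) = Add(Add(Mul(269361, Rational(-1, 271608)), -112420), -238835) = Add(Add(Rational(-89787, 90536), -112420), -238835) = Add(Rational(-10178146907, 90536), -238835) = Rational(-31801312467, 90536)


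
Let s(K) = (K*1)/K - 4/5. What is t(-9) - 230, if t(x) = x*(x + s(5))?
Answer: -754/5 ≈ -150.80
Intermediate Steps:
s(K) = ⅕ (s(K) = K/K - 4*⅕ = 1 - ⅘ = ⅕)
t(x) = x*(⅕ + x) (t(x) = x*(x + ⅕) = x*(⅕ + x))
t(-9) - 230 = -9*(⅕ - 9) - 230 = -9*(-44/5) - 230 = 396/5 - 230 = -754/5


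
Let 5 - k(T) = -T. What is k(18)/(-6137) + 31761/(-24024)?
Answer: -65156603/49145096 ≈ -1.3258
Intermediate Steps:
k(T) = 5 + T (k(T) = 5 - (-1)*T = 5 + T)
k(18)/(-6137) + 31761/(-24024) = (5 + 18)/(-6137) + 31761/(-24024) = 23*(-1/6137) + 31761*(-1/24024) = -23/6137 - 10587/8008 = -65156603/49145096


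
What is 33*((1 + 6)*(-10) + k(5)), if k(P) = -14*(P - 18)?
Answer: 3696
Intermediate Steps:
k(P) = 252 - 14*P (k(P) = -14*(-18 + P) = 252 - 14*P)
33*((1 + 6)*(-10) + k(5)) = 33*((1 + 6)*(-10) + (252 - 14*5)) = 33*(7*(-10) + (252 - 70)) = 33*(-70 + 182) = 33*112 = 3696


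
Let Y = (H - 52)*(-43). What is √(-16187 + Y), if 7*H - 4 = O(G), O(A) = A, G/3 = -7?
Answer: I*√678482/7 ≈ 117.67*I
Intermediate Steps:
G = -21 (G = 3*(-7) = -21)
H = -17/7 (H = 4/7 + (⅐)*(-21) = 4/7 - 3 = -17/7 ≈ -2.4286)
Y = 16383/7 (Y = (-17/7 - 52)*(-43) = -381/7*(-43) = 16383/7 ≈ 2340.4)
√(-16187 + Y) = √(-16187 + 16383/7) = √(-96926/7) = I*√678482/7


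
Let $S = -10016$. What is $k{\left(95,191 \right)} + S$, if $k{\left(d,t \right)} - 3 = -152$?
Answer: $-10165$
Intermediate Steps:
$k{\left(d,t \right)} = -149$ ($k{\left(d,t \right)} = 3 - 152 = -149$)
$k{\left(95,191 \right)} + S = -149 - 10016 = -10165$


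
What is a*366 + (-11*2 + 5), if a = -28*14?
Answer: -143489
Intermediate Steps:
a = -392
a*366 + (-11*2 + 5) = -392*366 + (-11*2 + 5) = -143472 + (-22 + 5) = -143472 - 17 = -143489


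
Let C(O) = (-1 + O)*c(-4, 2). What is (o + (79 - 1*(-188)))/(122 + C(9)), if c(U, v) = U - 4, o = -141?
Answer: 63/29 ≈ 2.1724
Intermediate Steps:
c(U, v) = -4 + U
C(O) = 8 - 8*O (C(O) = (-1 + O)*(-4 - 4) = (-1 + O)*(-8) = 8 - 8*O)
(o + (79 - 1*(-188)))/(122 + C(9)) = (-141 + (79 - 1*(-188)))/(122 + (8 - 8*9)) = (-141 + (79 + 188))/(122 + (8 - 72)) = (-141 + 267)/(122 - 64) = 126/58 = 126*(1/58) = 63/29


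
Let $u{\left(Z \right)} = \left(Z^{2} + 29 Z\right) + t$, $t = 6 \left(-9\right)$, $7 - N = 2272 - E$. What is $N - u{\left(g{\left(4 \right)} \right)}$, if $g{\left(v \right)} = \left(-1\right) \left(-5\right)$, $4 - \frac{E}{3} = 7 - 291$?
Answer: $-1517$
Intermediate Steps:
$E = 864$ ($E = 12 - 3 \left(7 - 291\right) = 12 - -852 = 12 + 852 = 864$)
$g{\left(v \right)} = 5$
$N = -1401$ ($N = 7 - \left(2272 - 864\right) = 7 - 1408 = -1401$)
$t = -54$
$u{\left(Z \right)} = -54 + Z^{2} + 29 Z$ ($u{\left(Z \right)} = \left(Z^{2} + 29 Z\right) - 54 = -54 + Z^{2} + 29 Z$)
$N - u{\left(g{\left(4 \right)} \right)} = -1401 - \left(-54 + 5^{2} + 29 \cdot 5\right) = -1401 - \left(-54 + 25 + 145\right) = -1401 - 116 = -1517$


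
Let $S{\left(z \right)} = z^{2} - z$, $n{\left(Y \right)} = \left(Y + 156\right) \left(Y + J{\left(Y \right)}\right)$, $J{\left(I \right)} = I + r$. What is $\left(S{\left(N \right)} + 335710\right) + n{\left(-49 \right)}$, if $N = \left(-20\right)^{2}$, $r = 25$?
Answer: $487499$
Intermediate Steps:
$N = 400$
$J{\left(I \right)} = 25 + I$ ($J{\left(I \right)} = I + 25 = 25 + I$)
$n{\left(Y \right)} = \left(25 + 2 Y\right) \left(156 + Y\right)$ ($n{\left(Y \right)} = \left(Y + 156\right) \left(Y + \left(25 + Y\right)\right) = \left(156 + Y\right) \left(25 + 2 Y\right) = \left(25 + 2 Y\right) \left(156 + Y\right)$)
$\left(S{\left(N \right)} + 335710\right) + n{\left(-49 \right)} = \left(400 \left(-1 + 400\right) + 335710\right) + \left(3900 + 2 \left(-49\right)^{2} + 337 \left(-49\right)\right) = \left(400 \cdot 399 + 335710\right) + \left(3900 + 2 \cdot 2401 - 16513\right) = \left(159600 + 335710\right) + \left(3900 + 4802 - 16513\right) = 495310 - 7811 = 487499$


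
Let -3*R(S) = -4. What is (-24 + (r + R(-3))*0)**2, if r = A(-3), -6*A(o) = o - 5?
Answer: 576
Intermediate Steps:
R(S) = 4/3 (R(S) = -1/3*(-4) = 4/3)
A(o) = 5/6 - o/6 (A(o) = -(o - 5)/6 = -(-5 + o)/6 = 5/6 - o/6)
r = 4/3 (r = 5/6 - 1/6*(-3) = 5/6 + 1/2 = 4/3 ≈ 1.3333)
(-24 + (r + R(-3))*0)**2 = (-24 + (4/3 + 4/3)*0)**2 = (-24 + (8/3)*0)**2 = (-24 + 0)**2 = (-24)**2 = 576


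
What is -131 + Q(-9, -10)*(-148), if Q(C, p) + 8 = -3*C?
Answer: -2943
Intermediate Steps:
Q(C, p) = -8 - 3*C
-131 + Q(-9, -10)*(-148) = -131 + (-8 - 3*(-9))*(-148) = -131 + (-8 + 27)*(-148) = -131 + 19*(-148) = -131 - 2812 = -2943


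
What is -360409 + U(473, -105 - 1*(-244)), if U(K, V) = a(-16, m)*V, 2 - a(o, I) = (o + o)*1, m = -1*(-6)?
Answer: -355683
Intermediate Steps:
m = 6
a(o, I) = 2 - 2*o (a(o, I) = 2 - (o + o) = 2 - 2*o)
U(K, V) = 34*V (U(K, V) = (2 - 2*(-16))*V = (2 + 32)*V = 34*V)
-360409 + U(473, -105 - 1*(-244)) = -360409 + 34*(-105 - 1*(-244)) = -360409 + 34*(-105 + 244) = -360409 + 34*139 = -360409 + 4726 = -355683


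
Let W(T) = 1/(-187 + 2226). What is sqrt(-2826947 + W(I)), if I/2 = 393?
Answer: 6*I*sqrt(326474764343)/2039 ≈ 1681.4*I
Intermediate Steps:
I = 786 (I = 2*393 = 786)
W(T) = 1/2039
sqrt(-2826947 + W(I)) = sqrt(-2826947 + 1/2039) = sqrt(-5764144932/2039) = 6*I*sqrt(326474764343)/2039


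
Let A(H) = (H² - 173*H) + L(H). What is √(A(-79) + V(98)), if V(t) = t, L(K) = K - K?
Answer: √20006 ≈ 141.44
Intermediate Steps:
L(K) = 0
A(H) = H² - 173*H (A(H) = (H² - 173*H) + 0 = H² - 173*H)
√(A(-79) + V(98)) = √(-79*(-173 - 79) + 98) = √(-79*(-252) + 98) = √(19908 + 98) = √20006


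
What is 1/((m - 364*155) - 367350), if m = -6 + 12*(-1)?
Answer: -1/423788 ≈ -2.3597e-6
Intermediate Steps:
m = -18 (m = -6 - 12 = -18)
1/((m - 364*155) - 367350) = 1/((-18 - 364*155) - 367350) = 1/((-18 - 56420) - 367350) = 1/(-56438 - 367350) = 1/(-423788) = -1/423788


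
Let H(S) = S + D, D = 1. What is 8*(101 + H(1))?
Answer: 824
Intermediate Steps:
H(S) = 1 + S (H(S) = S + 1 = 1 + S)
8*(101 + H(1)) = 8*(101 + (1 + 1)) = 8*(101 + 2) = 8*103 = 824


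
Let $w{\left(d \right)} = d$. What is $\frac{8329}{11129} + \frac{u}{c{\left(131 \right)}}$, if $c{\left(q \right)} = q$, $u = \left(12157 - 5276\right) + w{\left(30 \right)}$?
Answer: $\frac{78003618}{1457899} \approx 53.504$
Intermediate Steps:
$u = 6911$ ($u = \left(12157 - 5276\right) + 30 = 6881 + 30 = 6911$)
$\frac{8329}{11129} + \frac{u}{c{\left(131 \right)}} = \frac{8329}{11129} + \frac{6911}{131} = \frac{78003618}{1457899}$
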